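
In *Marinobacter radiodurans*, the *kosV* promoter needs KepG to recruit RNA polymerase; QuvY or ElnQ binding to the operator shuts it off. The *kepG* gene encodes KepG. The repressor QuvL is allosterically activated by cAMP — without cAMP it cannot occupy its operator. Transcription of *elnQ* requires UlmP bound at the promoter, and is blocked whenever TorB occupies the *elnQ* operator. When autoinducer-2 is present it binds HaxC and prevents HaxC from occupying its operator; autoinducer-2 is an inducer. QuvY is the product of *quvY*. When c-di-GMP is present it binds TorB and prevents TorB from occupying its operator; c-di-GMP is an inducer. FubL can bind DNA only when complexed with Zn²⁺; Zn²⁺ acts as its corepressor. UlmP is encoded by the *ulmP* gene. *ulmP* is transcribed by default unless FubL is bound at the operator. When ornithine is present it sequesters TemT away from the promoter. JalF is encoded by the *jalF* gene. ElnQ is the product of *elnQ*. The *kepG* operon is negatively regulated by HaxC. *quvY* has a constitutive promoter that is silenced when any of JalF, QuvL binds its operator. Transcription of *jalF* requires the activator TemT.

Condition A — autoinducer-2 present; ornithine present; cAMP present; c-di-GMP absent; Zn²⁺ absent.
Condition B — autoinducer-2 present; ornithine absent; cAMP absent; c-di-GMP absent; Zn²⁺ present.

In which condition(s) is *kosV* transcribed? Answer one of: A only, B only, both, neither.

both

Condition A:
Autoinducer-2 is present, so HaxC is inactive.
With no repressor bound, *kepG* is transcribed.
So KepG is produced and active.
Ornithine is present, so TemT is inactive.
Required activator TemT is absent, so *jalF* is not transcribed.
So JalF is not produced.
cAMP is present, so QuvL is active.
With repressor QuvL bound, *quvY* is not transcribed.
So QuvY is not produced.
c-di-GMP is absent, so TorB is active.
Zn²⁺ is absent, so FubL is inactive.
With no repressor bound, *ulmP* is transcribed.
So UlmP is produced and active.
With repressor TorB bound, *elnQ* is not transcribed.
So ElnQ is not produced.
No repressor is bound and KepG is active, so *kosV* is transcribed.
→ *kosV* is ON in A.
Condition B:
Autoinducer-2 is present, so HaxC is inactive.
With no repressor bound, *kepG* is transcribed.
So KepG is produced and active.
Ornithine is absent, so TemT is active.
No repressor is bound and TemT is active, so *jalF* is transcribed.
So JalF is produced and active.
cAMP is absent, so QuvL is inactive.
With repressor JalF bound, *quvY* is not transcribed.
So QuvY is not produced.
c-di-GMP is absent, so TorB is active.
Zn²⁺ is present, so FubL is active.
With repressor FubL bound, *ulmP* is not transcribed.
So UlmP is not produced.
With repressor TorB bound, *elnQ* is not transcribed.
So ElnQ is not produced.
No repressor is bound and KepG is active, so *kosV* is transcribed.
→ *kosV* is ON in B.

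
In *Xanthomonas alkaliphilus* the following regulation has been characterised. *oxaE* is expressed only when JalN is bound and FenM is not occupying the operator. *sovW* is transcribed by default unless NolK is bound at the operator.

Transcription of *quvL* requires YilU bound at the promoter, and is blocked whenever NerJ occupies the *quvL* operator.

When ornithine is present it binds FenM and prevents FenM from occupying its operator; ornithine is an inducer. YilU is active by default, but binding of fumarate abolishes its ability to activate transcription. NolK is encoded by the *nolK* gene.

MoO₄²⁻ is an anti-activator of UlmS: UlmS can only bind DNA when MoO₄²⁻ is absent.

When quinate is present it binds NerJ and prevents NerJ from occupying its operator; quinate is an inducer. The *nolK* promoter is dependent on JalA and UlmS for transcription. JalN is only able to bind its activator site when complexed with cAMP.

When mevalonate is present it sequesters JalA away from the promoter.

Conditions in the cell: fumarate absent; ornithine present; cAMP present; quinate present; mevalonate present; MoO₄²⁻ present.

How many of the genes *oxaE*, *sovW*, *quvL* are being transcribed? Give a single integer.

Ornithine is present, so FenM is inactive.
cAMP is present, so JalN is active.
No repressor is bound and JalN is active, so *oxaE* is transcribed.
→ *oxaE* is ON.
Mevalonate is present, so JalA is inactive.
MoO₄²⁻ is present, so UlmS is inactive.
Required activator JalA is absent, so *nolK* is not transcribed.
So NolK is not produced.
With no repressor bound, *sovW* is transcribed.
→ *sovW* is ON.
Fumarate is absent, so YilU is active.
Quinate is present, so NerJ is inactive.
No repressor is bound and YilU is active, so *quvL* is transcribed.
→ *quvL* is ON.
3 of the 3 genes are transcribed.

3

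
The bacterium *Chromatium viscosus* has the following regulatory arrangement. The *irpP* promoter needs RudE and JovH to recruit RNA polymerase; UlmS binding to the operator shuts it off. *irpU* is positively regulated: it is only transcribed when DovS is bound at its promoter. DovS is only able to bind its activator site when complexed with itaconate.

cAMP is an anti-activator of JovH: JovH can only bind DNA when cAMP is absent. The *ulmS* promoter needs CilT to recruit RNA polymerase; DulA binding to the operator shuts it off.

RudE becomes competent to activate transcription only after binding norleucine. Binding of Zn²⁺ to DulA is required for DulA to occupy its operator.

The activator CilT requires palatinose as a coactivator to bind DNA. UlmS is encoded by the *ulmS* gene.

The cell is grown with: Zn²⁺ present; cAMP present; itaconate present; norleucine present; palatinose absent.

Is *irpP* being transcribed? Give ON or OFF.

Palatinose is absent, so CilT is inactive.
Zn²⁺ is present, so DulA is active.
With repressor DulA bound, *ulmS* is not transcribed.
So UlmS is not produced.
Norleucine is present, so RudE is active.
cAMP is present, so JovH is inactive.
Required activator JovH is absent, so *irpP* is not transcribed.

OFF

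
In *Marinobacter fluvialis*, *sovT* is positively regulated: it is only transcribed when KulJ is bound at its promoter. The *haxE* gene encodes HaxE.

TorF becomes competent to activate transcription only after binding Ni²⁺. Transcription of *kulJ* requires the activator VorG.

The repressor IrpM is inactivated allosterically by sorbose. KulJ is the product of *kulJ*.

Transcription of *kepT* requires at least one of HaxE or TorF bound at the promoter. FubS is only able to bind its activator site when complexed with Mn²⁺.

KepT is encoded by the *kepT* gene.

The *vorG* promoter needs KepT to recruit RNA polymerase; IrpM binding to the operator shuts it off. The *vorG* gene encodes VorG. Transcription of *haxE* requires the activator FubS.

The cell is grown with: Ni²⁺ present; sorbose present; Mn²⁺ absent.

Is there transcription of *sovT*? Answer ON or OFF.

ON

Mn²⁺ is absent, so FubS is inactive.
Required activator FubS is absent, so *haxE* is not transcribed.
So HaxE is not produced.
Ni²⁺ is present, so TorF is active.
Activator TorF is present, so *kepT* is transcribed.
So KepT is produced and active.
Sorbose is present, so IrpM is inactive.
No repressor is bound and KepT is active, so *vorG* is transcribed.
So VorG is produced and active.
No repressor is bound and VorG is active, so *kulJ* is transcribed.
So KulJ is produced and active.
No repressor is bound and KulJ is active, so *sovT* is transcribed.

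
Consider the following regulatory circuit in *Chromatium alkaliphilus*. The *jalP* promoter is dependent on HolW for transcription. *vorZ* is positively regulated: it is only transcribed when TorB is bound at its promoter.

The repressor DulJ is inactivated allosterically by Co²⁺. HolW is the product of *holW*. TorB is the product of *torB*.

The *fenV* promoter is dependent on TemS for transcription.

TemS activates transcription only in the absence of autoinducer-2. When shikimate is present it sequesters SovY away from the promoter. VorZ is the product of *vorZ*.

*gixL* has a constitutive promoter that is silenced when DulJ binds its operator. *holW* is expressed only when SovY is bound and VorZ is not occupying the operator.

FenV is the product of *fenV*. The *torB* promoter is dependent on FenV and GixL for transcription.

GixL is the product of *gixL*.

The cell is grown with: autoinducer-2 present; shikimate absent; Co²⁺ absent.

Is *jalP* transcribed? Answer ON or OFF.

Autoinducer-2 is present, so TemS is inactive.
Required activator TemS is absent, so *fenV* is not transcribed.
So FenV is not produced.
Co²⁺ is absent, so DulJ is active.
With repressor DulJ bound, *gixL* is not transcribed.
So GixL is not produced.
Required activator FenV is absent, so *torB* is not transcribed.
So TorB is not produced.
Required activator TorB is absent, so *vorZ* is not transcribed.
So VorZ is not produced.
Shikimate is absent, so SovY is active.
No repressor is bound and SovY is active, so *holW* is transcribed.
So HolW is produced and active.
No repressor is bound and HolW is active, so *jalP* is transcribed.

ON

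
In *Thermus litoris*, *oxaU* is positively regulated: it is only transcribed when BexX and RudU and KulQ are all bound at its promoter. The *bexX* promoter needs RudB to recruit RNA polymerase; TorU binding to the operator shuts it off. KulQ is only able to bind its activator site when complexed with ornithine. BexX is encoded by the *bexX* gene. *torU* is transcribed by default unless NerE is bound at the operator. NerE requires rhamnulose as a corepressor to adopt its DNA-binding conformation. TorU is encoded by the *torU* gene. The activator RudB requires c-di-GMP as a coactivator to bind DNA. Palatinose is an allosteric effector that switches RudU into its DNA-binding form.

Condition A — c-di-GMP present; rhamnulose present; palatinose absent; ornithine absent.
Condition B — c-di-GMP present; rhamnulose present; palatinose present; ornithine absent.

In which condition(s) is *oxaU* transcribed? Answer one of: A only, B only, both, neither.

neither

Condition A:
c-di-GMP is present, so RudB is active.
Rhamnulose is present, so NerE is active.
With repressor NerE bound, *torU* is not transcribed.
So TorU is not produced.
No repressor is bound and RudB is active, so *bexX* is transcribed.
So BexX is produced and active.
Palatinose is absent, so RudU is inactive.
Ornithine is absent, so KulQ is inactive.
Required activator RudU is absent, so *oxaU* is not transcribed.
→ *oxaU* is OFF in A.
Condition B:
c-di-GMP is present, so RudB is active.
Rhamnulose is present, so NerE is active.
With repressor NerE bound, *torU* is not transcribed.
So TorU is not produced.
No repressor is bound and RudB is active, so *bexX* is transcribed.
So BexX is produced and active.
Palatinose is present, so RudU is active.
Ornithine is absent, so KulQ is inactive.
Required activator KulQ is absent, so *oxaU* is not transcribed.
→ *oxaU* is OFF in B.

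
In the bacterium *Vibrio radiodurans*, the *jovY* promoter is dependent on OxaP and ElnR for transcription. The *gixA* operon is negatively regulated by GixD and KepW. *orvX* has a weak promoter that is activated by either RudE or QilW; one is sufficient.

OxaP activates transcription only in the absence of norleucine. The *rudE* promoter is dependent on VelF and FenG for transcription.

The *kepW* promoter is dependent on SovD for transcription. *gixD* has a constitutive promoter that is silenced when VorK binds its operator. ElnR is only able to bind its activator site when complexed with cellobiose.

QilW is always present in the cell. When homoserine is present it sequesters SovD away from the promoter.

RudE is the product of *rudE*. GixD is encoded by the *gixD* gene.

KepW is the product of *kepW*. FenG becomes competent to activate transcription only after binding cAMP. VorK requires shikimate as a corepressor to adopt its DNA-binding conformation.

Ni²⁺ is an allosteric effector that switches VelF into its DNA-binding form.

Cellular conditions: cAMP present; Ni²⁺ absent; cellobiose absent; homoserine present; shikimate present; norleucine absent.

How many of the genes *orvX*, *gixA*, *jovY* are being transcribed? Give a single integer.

2

Ni²⁺ is absent, so VelF is inactive.
cAMP is present, so FenG is active.
Required activator VelF is absent, so *rudE* is not transcribed.
So RudE is not produced.
QilW is produced constitutively and is active.
Activator QilW is present, so *orvX* is transcribed.
→ *orvX* is ON.
Shikimate is present, so VorK is active.
With repressor VorK bound, *gixD* is not transcribed.
So GixD is not produced.
Homoserine is present, so SovD is inactive.
Required activator SovD is absent, so *kepW* is not transcribed.
So KepW is not produced.
With no repressor bound, *gixA* is transcribed.
→ *gixA* is ON.
Norleucine is absent, so OxaP is active.
Cellobiose is absent, so ElnR is inactive.
Required activator ElnR is absent, so *jovY* is not transcribed.
→ *jovY* is OFF.
2 of the 3 genes are transcribed.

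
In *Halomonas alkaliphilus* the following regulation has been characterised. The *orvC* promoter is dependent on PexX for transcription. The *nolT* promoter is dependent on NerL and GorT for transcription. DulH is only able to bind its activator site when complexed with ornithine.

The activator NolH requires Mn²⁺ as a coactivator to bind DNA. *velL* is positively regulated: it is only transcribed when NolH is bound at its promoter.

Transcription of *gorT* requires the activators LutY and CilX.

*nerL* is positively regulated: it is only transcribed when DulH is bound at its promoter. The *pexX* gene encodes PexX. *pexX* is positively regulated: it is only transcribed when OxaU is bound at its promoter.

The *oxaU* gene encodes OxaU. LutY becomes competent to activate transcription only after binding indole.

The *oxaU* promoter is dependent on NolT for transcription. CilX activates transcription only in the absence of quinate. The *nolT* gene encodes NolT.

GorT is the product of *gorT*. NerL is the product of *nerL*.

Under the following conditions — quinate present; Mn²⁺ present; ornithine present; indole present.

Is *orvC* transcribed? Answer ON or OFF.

Ornithine is present, so DulH is active.
No repressor is bound and DulH is active, so *nerL* is transcribed.
So NerL is produced and active.
Indole is present, so LutY is active.
Quinate is present, so CilX is inactive.
Required activator CilX is absent, so *gorT* is not transcribed.
So GorT is not produced.
Required activator GorT is absent, so *nolT* is not transcribed.
So NolT is not produced.
Required activator NolT is absent, so *oxaU* is not transcribed.
So OxaU is not produced.
Required activator OxaU is absent, so *pexX* is not transcribed.
So PexX is not produced.
Required activator PexX is absent, so *orvC* is not transcribed.

OFF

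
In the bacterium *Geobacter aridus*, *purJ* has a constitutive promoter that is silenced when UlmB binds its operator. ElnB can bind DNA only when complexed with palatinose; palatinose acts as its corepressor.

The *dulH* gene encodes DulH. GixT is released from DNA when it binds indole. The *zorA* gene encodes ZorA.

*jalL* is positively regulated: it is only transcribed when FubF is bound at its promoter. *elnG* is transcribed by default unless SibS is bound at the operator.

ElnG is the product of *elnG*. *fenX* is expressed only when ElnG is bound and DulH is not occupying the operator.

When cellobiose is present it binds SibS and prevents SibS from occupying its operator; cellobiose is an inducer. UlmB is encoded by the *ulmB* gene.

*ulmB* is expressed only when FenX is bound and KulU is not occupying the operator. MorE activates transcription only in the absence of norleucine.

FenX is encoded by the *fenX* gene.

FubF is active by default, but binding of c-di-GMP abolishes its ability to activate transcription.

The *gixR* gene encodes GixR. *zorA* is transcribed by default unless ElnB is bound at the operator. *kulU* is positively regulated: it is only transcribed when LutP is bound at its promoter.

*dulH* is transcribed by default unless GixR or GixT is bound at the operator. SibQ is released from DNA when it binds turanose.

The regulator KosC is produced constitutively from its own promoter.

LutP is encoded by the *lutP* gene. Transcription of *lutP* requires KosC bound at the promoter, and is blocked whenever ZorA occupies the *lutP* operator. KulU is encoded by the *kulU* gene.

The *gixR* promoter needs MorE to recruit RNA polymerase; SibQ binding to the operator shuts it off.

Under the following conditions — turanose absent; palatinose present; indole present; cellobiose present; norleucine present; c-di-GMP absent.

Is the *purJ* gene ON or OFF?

ON

Palatinose is present, so ElnB is active.
With repressor ElnB bound, *zorA* is not transcribed.
So ZorA is not produced.
KosC is produced constitutively and is active.
No repressor is bound and KosC is active, so *lutP* is transcribed.
So LutP is produced and active.
No repressor is bound and LutP is active, so *kulU* is transcribed.
So KulU is produced and active.
Cellobiose is present, so SibS is inactive.
With no repressor bound, *elnG* is transcribed.
So ElnG is produced and active.
Norleucine is present, so MorE is inactive.
Turanose is absent, so SibQ is active.
With repressor SibQ bound, *gixR* is not transcribed.
So GixR is not produced.
Indole is present, so GixT is inactive.
With no repressor bound, *dulH* is transcribed.
So DulH is produced and active.
With repressor DulH bound, *fenX* is not transcribed.
So FenX is not produced.
With repressor KulU bound, *ulmB* is not transcribed.
So UlmB is not produced.
With no repressor bound, *purJ* is transcribed.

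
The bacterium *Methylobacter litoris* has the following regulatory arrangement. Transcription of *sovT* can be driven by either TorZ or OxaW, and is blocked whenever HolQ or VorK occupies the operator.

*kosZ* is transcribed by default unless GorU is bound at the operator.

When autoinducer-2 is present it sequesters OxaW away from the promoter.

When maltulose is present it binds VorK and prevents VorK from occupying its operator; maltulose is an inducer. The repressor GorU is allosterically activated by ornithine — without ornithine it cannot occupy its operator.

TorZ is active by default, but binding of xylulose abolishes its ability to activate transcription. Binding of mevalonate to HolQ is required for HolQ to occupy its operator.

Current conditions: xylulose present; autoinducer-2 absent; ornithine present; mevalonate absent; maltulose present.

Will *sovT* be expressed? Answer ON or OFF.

Xylulose is present, so TorZ is inactive.
Mevalonate is absent, so HolQ is inactive.
Autoinducer-2 is absent, so OxaW is active.
Maltulose is present, so VorK is inactive.
Activator OxaW is present, so *sovT* is transcribed.

ON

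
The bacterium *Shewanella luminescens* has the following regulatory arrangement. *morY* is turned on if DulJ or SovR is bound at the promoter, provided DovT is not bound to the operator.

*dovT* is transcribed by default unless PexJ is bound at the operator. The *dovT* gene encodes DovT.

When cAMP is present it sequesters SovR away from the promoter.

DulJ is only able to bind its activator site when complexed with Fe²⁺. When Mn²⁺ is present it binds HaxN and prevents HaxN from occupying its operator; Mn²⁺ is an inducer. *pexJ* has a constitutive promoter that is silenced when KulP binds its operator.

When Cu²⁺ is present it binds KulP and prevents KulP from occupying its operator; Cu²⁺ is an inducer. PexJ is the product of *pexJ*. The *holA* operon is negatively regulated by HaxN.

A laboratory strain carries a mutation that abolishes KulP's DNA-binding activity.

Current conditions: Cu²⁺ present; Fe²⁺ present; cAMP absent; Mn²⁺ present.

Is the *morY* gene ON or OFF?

Fe²⁺ is present, so DulJ is active.
cAMP is absent, so SovR is active.
KulP is non-functional in this strain, so it has no effect.
With no repressor bound, *pexJ* is transcribed.
So PexJ is produced and active.
With repressor PexJ bound, *dovT* is not transcribed.
So DovT is not produced.
Activator DulJ is present, so *morY* is transcribed.

ON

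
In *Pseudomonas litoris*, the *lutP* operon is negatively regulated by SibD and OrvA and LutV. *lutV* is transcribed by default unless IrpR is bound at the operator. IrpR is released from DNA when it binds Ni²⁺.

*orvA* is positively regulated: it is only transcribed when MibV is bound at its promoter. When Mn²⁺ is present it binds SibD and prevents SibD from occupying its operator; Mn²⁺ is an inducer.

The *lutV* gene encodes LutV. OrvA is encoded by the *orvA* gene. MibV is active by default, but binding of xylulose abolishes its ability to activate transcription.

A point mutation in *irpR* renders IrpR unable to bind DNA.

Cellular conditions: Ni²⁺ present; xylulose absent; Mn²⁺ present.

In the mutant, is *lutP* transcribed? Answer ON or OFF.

Mn²⁺ is present, so SibD is inactive.
Xylulose is absent, so MibV is active.
No repressor is bound and MibV is active, so *orvA* is transcribed.
So OrvA is produced and active.
IrpR is non-functional in this strain, so it has no effect.
With no repressor bound, *lutV* is transcribed.
So LutV is produced and active.
With repressor OrvA bound, *lutP* is not transcribed.

OFF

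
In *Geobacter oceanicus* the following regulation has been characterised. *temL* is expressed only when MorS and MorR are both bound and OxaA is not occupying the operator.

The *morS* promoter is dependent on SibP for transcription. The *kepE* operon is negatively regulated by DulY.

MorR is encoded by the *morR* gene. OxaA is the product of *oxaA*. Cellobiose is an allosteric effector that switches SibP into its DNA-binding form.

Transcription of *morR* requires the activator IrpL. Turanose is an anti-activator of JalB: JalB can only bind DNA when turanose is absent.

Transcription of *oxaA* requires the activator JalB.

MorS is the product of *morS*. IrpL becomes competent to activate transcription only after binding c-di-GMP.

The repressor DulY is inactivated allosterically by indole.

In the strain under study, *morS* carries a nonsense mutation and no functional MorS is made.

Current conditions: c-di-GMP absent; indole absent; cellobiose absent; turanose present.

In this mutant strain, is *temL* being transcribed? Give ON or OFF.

MorS is non-functional in this strain, so it has no effect.
Turanose is present, so JalB is inactive.
Required activator JalB is absent, so *oxaA* is not transcribed.
So OxaA is not produced.
c-di-GMP is absent, so IrpL is inactive.
Required activator IrpL is absent, so *morR* is not transcribed.
So MorR is not produced.
Required activator MorS is absent, so *temL* is not transcribed.

OFF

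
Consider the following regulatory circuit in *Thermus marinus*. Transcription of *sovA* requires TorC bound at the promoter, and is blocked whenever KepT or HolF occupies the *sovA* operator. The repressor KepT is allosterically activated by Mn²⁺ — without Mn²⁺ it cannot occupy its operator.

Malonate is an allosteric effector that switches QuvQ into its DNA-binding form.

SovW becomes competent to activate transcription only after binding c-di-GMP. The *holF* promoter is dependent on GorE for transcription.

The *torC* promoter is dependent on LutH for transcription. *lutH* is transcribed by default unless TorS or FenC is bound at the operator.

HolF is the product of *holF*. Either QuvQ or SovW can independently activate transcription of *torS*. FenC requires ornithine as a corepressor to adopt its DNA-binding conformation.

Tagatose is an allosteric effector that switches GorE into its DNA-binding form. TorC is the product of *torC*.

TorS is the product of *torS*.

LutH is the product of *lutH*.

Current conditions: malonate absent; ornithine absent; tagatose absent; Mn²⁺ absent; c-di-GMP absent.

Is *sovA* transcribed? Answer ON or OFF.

ON

Mn²⁺ is absent, so KepT is inactive.
Malonate is absent, so QuvQ is inactive.
c-di-GMP is absent, so SovW is inactive.
No activator is available at the *torS* promoter, so *torS* is not transcribed.
So TorS is not produced.
Ornithine is absent, so FenC is inactive.
With no repressor bound, *lutH* is transcribed.
So LutH is produced and active.
No repressor is bound and LutH is active, so *torC* is transcribed.
So TorC is produced and active.
Tagatose is absent, so GorE is inactive.
Required activator GorE is absent, so *holF* is not transcribed.
So HolF is not produced.
No repressor is bound and TorC is active, so *sovA* is transcribed.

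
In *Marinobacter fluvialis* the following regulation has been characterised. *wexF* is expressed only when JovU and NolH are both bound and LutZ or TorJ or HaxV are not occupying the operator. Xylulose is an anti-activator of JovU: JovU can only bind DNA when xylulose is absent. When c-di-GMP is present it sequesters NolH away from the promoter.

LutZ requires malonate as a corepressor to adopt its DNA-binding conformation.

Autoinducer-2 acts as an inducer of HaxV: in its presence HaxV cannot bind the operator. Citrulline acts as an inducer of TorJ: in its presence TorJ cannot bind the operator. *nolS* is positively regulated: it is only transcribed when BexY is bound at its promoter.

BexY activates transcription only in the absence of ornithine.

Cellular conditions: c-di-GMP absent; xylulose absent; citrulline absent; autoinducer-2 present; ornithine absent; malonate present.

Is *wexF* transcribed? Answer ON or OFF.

OFF

Malonate is present, so LutZ is active.
Xylulose is absent, so JovU is active.
c-di-GMP is absent, so NolH is active.
Citrulline is absent, so TorJ is active.
Autoinducer-2 is present, so HaxV is inactive.
With repressor LutZ bound, *wexF* is not transcribed.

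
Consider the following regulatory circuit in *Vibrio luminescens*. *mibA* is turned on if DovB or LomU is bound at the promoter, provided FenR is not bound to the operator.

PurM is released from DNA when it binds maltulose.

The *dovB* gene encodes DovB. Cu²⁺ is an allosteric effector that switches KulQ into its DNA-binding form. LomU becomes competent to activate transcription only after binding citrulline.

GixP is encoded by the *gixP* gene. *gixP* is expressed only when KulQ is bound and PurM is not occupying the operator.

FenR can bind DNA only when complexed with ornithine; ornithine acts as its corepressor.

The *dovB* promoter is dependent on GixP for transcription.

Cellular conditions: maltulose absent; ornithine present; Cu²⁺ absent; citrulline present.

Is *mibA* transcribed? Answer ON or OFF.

OFF

Maltulose is absent, so PurM is active.
Cu²⁺ is absent, so KulQ is inactive.
With repressor PurM bound, *gixP* is not transcribed.
So GixP is not produced.
Required activator GixP is absent, so *dovB* is not transcribed.
So DovB is not produced.
Citrulline is present, so LomU is active.
Ornithine is present, so FenR is active.
With repressor FenR bound, *mibA* is not transcribed.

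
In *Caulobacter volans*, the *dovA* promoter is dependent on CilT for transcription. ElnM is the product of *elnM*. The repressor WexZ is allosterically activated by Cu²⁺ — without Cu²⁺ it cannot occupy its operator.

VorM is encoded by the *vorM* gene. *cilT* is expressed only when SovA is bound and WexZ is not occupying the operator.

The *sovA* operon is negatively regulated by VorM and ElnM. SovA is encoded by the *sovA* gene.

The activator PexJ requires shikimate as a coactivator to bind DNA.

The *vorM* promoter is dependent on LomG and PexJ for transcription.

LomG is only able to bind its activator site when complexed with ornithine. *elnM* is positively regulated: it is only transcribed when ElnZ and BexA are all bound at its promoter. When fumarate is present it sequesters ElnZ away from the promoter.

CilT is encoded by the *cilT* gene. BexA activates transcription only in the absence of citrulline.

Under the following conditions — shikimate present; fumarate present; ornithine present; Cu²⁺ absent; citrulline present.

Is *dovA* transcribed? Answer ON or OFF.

Ornithine is present, so LomG is active.
Shikimate is present, so PexJ is active.
No repressor is bound and LomG and PexJ are active, so *vorM* is transcribed.
So VorM is produced and active.
Fumarate is present, so ElnZ is inactive.
Citrulline is present, so BexA is inactive.
Required activator ElnZ is absent, so *elnM* is not transcribed.
So ElnM is not produced.
With repressor VorM bound, *sovA* is not transcribed.
So SovA is not produced.
Cu²⁺ is absent, so WexZ is inactive.
Required activator SovA is absent, so *cilT* is not transcribed.
So CilT is not produced.
Required activator CilT is absent, so *dovA* is not transcribed.

OFF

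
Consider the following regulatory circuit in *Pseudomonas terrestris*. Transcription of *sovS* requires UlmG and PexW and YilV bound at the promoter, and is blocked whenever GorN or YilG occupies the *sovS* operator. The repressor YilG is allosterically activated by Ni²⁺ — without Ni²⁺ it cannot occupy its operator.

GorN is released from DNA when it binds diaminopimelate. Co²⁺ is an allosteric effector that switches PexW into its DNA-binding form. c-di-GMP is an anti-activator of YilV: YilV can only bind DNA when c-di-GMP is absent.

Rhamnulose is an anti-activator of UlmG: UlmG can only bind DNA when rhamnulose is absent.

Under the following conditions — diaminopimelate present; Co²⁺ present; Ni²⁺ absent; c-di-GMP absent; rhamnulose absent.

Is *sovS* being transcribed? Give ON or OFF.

Diaminopimelate is present, so GorN is inactive.
Rhamnulose is absent, so UlmG is active.
Co²⁺ is present, so PexW is active.
c-di-GMP is absent, so YilV is active.
Ni²⁺ is absent, so YilG is inactive.
No repressor is bound and UlmG and PexW and YilV are active, so *sovS* is transcribed.

ON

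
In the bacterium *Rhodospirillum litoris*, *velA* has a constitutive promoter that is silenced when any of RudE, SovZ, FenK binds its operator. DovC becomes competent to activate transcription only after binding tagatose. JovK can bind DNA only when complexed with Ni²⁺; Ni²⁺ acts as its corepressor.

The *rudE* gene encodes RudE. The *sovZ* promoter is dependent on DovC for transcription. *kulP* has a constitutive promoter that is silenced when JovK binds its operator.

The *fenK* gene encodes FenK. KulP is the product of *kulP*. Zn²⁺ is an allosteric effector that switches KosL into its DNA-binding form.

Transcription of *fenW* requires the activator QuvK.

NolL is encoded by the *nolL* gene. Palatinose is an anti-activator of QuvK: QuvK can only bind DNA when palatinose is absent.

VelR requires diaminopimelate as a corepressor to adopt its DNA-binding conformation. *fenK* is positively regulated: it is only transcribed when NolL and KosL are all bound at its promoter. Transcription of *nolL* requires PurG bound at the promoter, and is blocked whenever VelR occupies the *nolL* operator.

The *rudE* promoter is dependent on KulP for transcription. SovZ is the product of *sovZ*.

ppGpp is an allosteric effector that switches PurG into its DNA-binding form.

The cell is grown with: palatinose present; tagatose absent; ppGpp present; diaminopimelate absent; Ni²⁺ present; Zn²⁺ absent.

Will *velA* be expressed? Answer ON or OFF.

Ni²⁺ is present, so JovK is active.
With repressor JovK bound, *kulP* is not transcribed.
So KulP is not produced.
Required activator KulP is absent, so *rudE* is not transcribed.
So RudE is not produced.
Tagatose is absent, so DovC is inactive.
Required activator DovC is absent, so *sovZ* is not transcribed.
So SovZ is not produced.
ppGpp is present, so PurG is active.
Diaminopimelate is absent, so VelR is inactive.
No repressor is bound and PurG is active, so *nolL* is transcribed.
So NolL is produced and active.
Zn²⁺ is absent, so KosL is inactive.
Required activator KosL is absent, so *fenK* is not transcribed.
So FenK is not produced.
With no repressor bound, *velA* is transcribed.

ON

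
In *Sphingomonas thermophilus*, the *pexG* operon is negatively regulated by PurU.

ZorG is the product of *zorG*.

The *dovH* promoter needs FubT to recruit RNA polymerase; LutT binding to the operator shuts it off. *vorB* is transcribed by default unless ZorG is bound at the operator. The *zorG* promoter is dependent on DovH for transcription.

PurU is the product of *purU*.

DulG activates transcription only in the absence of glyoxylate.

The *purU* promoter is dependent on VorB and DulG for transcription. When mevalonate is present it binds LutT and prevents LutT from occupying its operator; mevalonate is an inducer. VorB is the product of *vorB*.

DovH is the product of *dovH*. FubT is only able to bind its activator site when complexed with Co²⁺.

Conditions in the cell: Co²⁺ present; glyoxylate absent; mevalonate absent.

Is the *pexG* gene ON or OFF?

Mevalonate is absent, so LutT is active.
Co²⁺ is present, so FubT is active.
With repressor LutT bound, *dovH* is not transcribed.
So DovH is not produced.
Required activator DovH is absent, so *zorG* is not transcribed.
So ZorG is not produced.
With no repressor bound, *vorB* is transcribed.
So VorB is produced and active.
Glyoxylate is absent, so DulG is active.
No repressor is bound and VorB and DulG are active, so *purU* is transcribed.
So PurU is produced and active.
With repressor PurU bound, *pexG* is not transcribed.

OFF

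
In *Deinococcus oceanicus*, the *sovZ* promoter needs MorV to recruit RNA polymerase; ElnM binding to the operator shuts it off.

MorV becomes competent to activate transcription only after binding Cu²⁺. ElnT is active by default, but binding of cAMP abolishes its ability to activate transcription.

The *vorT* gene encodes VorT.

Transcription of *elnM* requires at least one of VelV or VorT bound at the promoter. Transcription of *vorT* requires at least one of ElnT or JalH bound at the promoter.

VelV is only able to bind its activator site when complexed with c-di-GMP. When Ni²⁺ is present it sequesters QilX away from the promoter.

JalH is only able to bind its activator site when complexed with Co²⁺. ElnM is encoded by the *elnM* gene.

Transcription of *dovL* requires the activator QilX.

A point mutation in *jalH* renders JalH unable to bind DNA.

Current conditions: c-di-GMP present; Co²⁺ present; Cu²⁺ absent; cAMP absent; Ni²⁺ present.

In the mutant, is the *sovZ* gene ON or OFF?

OFF

c-di-GMP is present, so VelV is active.
cAMP is absent, so ElnT is active.
JalH is non-functional in this strain, so it has no effect.
Activator ElnT is present, so *vorT* is transcribed.
So VorT is produced and active.
Activator VelV is present, so *elnM* is transcribed.
So ElnM is produced and active.
Cu²⁺ is absent, so MorV is inactive.
With repressor ElnM bound, *sovZ* is not transcribed.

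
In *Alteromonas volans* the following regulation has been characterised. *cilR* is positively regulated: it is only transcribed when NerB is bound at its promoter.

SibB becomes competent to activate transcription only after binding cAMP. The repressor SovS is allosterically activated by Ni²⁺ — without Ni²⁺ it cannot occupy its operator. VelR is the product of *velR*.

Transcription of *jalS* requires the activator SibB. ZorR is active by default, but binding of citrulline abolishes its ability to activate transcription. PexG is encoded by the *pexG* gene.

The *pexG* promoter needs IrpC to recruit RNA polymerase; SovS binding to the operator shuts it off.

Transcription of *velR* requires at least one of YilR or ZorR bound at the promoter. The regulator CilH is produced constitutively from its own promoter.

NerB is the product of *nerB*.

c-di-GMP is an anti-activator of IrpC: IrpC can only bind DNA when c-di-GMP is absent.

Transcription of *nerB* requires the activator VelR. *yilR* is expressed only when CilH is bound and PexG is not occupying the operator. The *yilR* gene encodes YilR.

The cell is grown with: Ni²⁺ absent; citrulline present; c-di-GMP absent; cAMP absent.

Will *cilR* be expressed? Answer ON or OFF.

c-di-GMP is absent, so IrpC is active.
Ni²⁺ is absent, so SovS is inactive.
No repressor is bound and IrpC is active, so *pexG* is transcribed.
So PexG is produced and active.
CilH is produced constitutively and is active.
With repressor PexG bound, *yilR* is not transcribed.
So YilR is not produced.
Citrulline is present, so ZorR is inactive.
No activator is available at the *velR* promoter, so *velR* is not transcribed.
So VelR is not produced.
Required activator VelR is absent, so *nerB* is not transcribed.
So NerB is not produced.
Required activator NerB is absent, so *cilR* is not transcribed.

OFF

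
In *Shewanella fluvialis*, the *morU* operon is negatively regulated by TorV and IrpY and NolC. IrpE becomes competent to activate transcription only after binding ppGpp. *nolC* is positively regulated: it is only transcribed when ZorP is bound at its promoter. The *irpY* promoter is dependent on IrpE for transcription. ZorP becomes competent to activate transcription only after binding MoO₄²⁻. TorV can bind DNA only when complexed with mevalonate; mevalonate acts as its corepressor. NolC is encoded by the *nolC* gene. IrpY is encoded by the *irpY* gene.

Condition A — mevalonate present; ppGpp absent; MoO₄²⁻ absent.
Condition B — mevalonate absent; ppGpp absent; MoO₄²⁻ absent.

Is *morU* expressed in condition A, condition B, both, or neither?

Condition A:
Mevalonate is present, so TorV is active.
ppGpp is absent, so IrpE is inactive.
Required activator IrpE is absent, so *irpY* is not transcribed.
So IrpY is not produced.
MoO₄²⁻ is absent, so ZorP is inactive.
Required activator ZorP is absent, so *nolC* is not transcribed.
So NolC is not produced.
With repressor TorV bound, *morU* is not transcribed.
→ *morU* is OFF in A.
Condition B:
Mevalonate is absent, so TorV is inactive.
ppGpp is absent, so IrpE is inactive.
Required activator IrpE is absent, so *irpY* is not transcribed.
So IrpY is not produced.
MoO₄²⁻ is absent, so ZorP is inactive.
Required activator ZorP is absent, so *nolC* is not transcribed.
So NolC is not produced.
With no repressor bound, *morU* is transcribed.
→ *morU* is ON in B.

B only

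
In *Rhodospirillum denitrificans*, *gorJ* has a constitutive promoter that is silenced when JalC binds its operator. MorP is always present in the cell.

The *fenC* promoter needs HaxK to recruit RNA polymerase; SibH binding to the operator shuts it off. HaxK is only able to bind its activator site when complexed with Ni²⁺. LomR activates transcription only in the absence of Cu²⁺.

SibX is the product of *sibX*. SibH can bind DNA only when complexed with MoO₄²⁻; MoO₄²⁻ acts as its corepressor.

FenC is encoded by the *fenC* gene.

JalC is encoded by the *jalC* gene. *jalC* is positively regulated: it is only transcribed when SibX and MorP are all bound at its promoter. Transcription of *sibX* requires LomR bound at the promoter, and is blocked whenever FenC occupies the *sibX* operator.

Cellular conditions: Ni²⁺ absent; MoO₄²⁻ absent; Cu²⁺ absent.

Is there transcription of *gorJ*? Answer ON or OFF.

MoO₄²⁻ is absent, so SibH is inactive.
Ni²⁺ is absent, so HaxK is inactive.
Required activator HaxK is absent, so *fenC* is not transcribed.
So FenC is not produced.
Cu²⁺ is absent, so LomR is active.
No repressor is bound and LomR is active, so *sibX* is transcribed.
So SibX is produced and active.
MorP is produced constitutively and is active.
No repressor is bound and SibX and MorP are active, so *jalC* is transcribed.
So JalC is produced and active.
With repressor JalC bound, *gorJ* is not transcribed.

OFF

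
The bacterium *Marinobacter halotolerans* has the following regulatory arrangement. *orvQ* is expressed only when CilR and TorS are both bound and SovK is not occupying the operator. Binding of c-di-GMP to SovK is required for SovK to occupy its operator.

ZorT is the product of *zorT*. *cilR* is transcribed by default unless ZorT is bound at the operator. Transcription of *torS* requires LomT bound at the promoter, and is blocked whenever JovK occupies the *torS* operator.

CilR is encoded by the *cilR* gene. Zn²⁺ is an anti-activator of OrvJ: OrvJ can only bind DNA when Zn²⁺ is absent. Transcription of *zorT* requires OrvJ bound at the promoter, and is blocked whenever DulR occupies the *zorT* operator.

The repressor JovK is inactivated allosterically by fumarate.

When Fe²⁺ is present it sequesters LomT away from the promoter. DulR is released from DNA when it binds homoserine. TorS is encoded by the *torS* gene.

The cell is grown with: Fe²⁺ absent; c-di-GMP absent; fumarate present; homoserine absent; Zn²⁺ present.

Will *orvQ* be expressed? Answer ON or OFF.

c-di-GMP is absent, so SovK is inactive.
Homoserine is absent, so DulR is active.
Zn²⁺ is present, so OrvJ is inactive.
With repressor DulR bound, *zorT* is not transcribed.
So ZorT is not produced.
With no repressor bound, *cilR* is transcribed.
So CilR is produced and active.
Fe²⁺ is absent, so LomT is active.
Fumarate is present, so JovK is inactive.
No repressor is bound and LomT is active, so *torS* is transcribed.
So TorS is produced and active.
No repressor is bound and CilR and TorS are active, so *orvQ* is transcribed.

ON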